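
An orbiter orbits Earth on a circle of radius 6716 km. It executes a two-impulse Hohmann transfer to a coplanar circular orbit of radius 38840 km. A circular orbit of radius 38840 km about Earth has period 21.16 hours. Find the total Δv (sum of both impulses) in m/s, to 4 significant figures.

From Kepler's third law T² = 4π²r³/μ at r = 38840 km, T = 21.16 hours = 21.16 × 3600 s = 76176 s: μ = 4π²r³/T² = 3.98622×10^5 km³/s².
Transfer-ellipse semi-major axis a_t = (r₁ + r₂)/2 = (6716 + 38840)/2 = 22778 km.
At r₁ the circular-orbit speed is v₁ = √(μ/r₁) = 7.704 km/s.
Transfer-orbit speed at r₁ (vis-viva equation): v_p = √[μ(2/r₁ − 1/a_t)] = 10.06 km/s.
First burn Δv₁ = |v_p − v₁| = 2.356 km/s.
At r₂, v₂ = √(μ/r₂) = 3.204 km/s.
Transfer-orbit speed at r₂: v_a = √[μ(2/r₂ − 1/a_t)] = 1.740 km/s.
Second burn Δv₂ = |v₂ − v_a| = 1.464 km/s.
Total Δv = Δv₁ + Δv₂ = 3.820 km/s.

Δv = 3820 m/s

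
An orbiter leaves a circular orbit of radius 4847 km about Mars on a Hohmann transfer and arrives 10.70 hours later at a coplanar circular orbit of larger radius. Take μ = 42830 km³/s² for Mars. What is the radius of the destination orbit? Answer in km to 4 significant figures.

Transfer time t = 10.70 hours = 38520 s, and t = π√(a_t³/μ).
So a_t = (μ t²/π²)^(1/3) = (42830 × (38520)² / π²)^(1/3) = 18604 km.
Since a_t = (r₁ + r₂)/2, r₂ = 2a_t − r₁ = 2×18604 − 4847 = 32361 km.

r₂ = 32360 km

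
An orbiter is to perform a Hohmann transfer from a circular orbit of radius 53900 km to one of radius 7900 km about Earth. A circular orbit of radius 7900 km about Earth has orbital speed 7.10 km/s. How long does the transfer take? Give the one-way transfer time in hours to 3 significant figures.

From the circular-orbit relation v² = μ/r at r = 7900 km: μ = v²r = (7.10)² × 7900 = 3.98239×10^5 km³/s².
Transfer-ellipse semi-major axis a_t = (r₁ + r₂)/2 = (53900 + 7900)/2 = 30900 km.
Half the transfer-orbit period gives t = π√(a_t³/μ) = 27040 s.
Converting: 27040 s ÷ 3600 s/hour = 7.51 hours.

t = 7.51 hours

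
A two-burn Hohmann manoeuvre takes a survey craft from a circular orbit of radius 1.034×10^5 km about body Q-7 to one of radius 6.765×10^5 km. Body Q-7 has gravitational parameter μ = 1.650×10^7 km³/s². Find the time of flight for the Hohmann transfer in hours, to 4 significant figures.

t = 52.31 hours

The Hohmann ellipse has a_t = (r₁ + r₂)/2 = 3.8995×10^5 km.
Transfer time t = π√(a_t³/μ) = π√((3.8995×10^5)³ / 1.650×10^7) = 1.883×10^5 s.
Converting: 1.883×10^5 s ÷ 3600 s/hour = 52.31 hours.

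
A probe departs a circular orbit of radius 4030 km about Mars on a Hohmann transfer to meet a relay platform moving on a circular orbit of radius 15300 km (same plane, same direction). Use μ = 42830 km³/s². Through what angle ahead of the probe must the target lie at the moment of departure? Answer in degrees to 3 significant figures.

The Hohmann ellipse has a_t = (r₁ + r₂)/2 = 9665 km.
The half-period of the transfer ellipse is t = π√(a_t³/μ) = 14424 s.
The target's mean motion on its circular orbit is ω₂ = √(μ/r₂³) = 1.0935×10^-4 rad/s.
Angle swept by the target during transfer: ω₂·t = 1.5773 rad = 90.37°.
Arrival is 180° from departure on the ellipse, so φ = 180° − 90.37° = 89.6°.

φ = 89.6°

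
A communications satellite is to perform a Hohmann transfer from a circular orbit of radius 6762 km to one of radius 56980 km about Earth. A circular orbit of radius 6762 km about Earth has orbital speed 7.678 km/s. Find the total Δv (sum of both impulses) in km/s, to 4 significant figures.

From the circular-orbit relation v² = μ/r at r = 6762 km: μ = v²r = (7.678)² × 6762 = 3.98631×10^5 km³/s².
Semi-major axis of the transfer orbit: a_t = (6762 + 56980)/2 = 31871 km.
At r₁ the circular-orbit speed is v₁ = √(μ/r₁) = 7.6780 km/s.
Transfer-orbit speed at r₁ (v² = μ(2/r − 1/a)): v_p = √[μ(2/r₁ − 1/a_t)] = 10.266 km/s.
First burn Δv₁ = |v_p − v₁| = 2.588 km/s.
At r₂, v₂ = √(μ/r₂) = 2.645 km/s.
Transfer-orbit speed at r₂: v_a = √[μ(2/r₂ − 1/a_t)] = 1.218 km/s.
Second burn Δv₂ = |v₂ − v_a| = 1.427 km/s.
Δv = Δv₁ + Δv₂ = 2.588 + 1.427 = 4.015 km/s.

Δv = 4.015 km/s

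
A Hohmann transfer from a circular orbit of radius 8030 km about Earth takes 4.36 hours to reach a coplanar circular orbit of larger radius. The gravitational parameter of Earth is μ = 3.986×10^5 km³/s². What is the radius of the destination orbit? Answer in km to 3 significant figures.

Transfer time t = 4.36 hours = 15696 s, and t = π√(a_t³/μ).
So a_t = (μ t²/π²)^(1/3) = (3.986×10^5 × (15696)² / π²)^(1/3) = 21508 km.
Since a_t = (r₁ + r₂)/2, r₂ = 2a_t − r₁ = 2×21508 − 8030 = 34986 km.

r₂ = 35000 km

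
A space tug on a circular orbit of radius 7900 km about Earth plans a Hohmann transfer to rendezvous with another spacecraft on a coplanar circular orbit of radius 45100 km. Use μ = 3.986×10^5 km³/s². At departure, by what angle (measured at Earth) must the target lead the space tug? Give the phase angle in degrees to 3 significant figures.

Transfer-ellipse semi-major axis a_t = (r₁ + r₂)/2 = (7900 + 45100)/2 = 26500 km.
Transfer time t = π√(a_t³/μ) = 21470 s.
Target angular speed ω₂ = √(μ/r₂³) = 6.592×10^-5 rad/s.
Angle swept by the target during transfer: ω₂·t = 1.415 rad = 81.07°.
The space tug traverses 180° on the transfer ellipse, so the target must lead by 180° − 81.07° = 98.9°.

φ = 98.9°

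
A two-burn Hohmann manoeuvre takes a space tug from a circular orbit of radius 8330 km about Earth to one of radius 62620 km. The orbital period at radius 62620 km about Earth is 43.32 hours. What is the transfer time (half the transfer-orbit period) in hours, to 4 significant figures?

From Kepler's third law T² = 4π²r³/μ at r = 62620 km, T = 43.32 hours = 43.32 × 3600 s = 1.55952×10^5 s: μ = 4π²r³/T² = 3.98581×10^5 km³/s².
The Hohmann ellipse has a_t = (r₁ + r₂)/2 = 35475 km.
Half the transfer-orbit period gives t = π√(a_t³/μ) = 33250 s.
Converting: 33250 s ÷ 3600 s/hour = 9.236 hours.

t = 9.236 hours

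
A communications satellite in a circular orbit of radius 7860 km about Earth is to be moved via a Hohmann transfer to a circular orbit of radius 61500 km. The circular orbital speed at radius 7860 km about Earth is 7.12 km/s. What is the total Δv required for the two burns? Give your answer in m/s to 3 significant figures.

Δv = 3700 m/s

From the circular-orbit relation v² = μ/r at r = 7860 km: μ = v²r = (7.12)² × 7860 = 3.98458×10^5 km³/s².
Semi-major axis of the transfer orbit: a_t = (7860 + 61500)/2 = 34680 km.
Circular speed at r₁: v₁ = √(μ/r₁) = √(3.98458×10^5/7860) = 7.1200 km/s.
On the transfer ellipse at r₁, v² = μ(2/r − 1/a) gives v_p = √[μ(2/r₁ − 1/a_t)] = 9.4815 km/s.
First burn Δv₁ = |v_p − v₁| = 2.3615 km/s.
At r₂, v₂ = √(μ/r₂) = 2.5454 km/s.
Transfer-orbit speed at r₂: v_a = √[μ(2/r₂ − 1/a_t)] = 1.2118 km/s.
Second burn Δv₂ = |v₂ − v_a| = 1.3336 km/s.
Total Δv = Δv₁ + Δv₂ = 3.695 km/s.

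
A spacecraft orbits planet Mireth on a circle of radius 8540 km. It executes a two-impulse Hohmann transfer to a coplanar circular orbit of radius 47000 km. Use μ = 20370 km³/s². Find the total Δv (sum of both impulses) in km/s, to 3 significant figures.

Semi-major axis of the transfer orbit: a_t = (8540 + 47000)/2 = 27770 km.
At r₁ the circular-orbit speed is v₁ = √(μ/r₁) = 1.5444 km/s.
On the transfer ellipse at r₁, v² = μ(2/r − 1/a) gives v_p = √[μ(2/r₁ − 1/a_t)] = 2.0092 km/s.
First burn Δv₁ = |v_p − v₁| = 0.4648 km/s.
At r₂, v₂ = √(μ/r₂) = 0.658334 km/s.
Transfer-orbit speed at r₂: v_a = √[μ(2/r₂ − 1/a_t)] = 0.365080 km/s.
Second burn Δv₂ = |v₂ − v_a| = 0.2933 km/s.
Total Δv = Δv₁ + Δv₂ = 0.7581 km/s.

Δv = 0.758 km/s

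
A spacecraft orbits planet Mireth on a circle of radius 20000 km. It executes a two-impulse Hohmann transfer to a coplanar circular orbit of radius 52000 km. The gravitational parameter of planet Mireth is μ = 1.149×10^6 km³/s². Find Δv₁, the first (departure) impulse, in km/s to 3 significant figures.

Δv₁ = 1.53 km/s

Semi-major axis of the transfer orbit: a_t = (20000 + 52000)/2 = 36000 km.
Circular speed at r = 20000 km: v_c = √(μ/r) = 7.580 km/s.
Vis-viva on the transfer ellipse at r = 20000 km gives v_t = √[μ(2/r − 1/a_t)] = 9.110 km/s.
Δv₁ = |v_t − v_c| = |9.110 − 7.580| = 1.530 km/s.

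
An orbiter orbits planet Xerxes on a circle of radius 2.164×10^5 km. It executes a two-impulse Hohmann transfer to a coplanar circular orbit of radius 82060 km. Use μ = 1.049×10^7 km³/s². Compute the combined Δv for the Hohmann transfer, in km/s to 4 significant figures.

Δv = 4.108 km/s

Transfer-ellipse semi-major axis a_t = (r₁ + r₂)/2 = (2.164×10^5 + 82060)/2 = 1.4923×10^5 km.
At r₁ the circular-orbit speed is v₁ = √(μ/r₁) = 6.962 km/s.
On the transfer ellipse at r₁, v² = μ(2/r − 1/a) gives v_a = √[μ(2/r₁ − 1/a_t)] = 5.163 km/s.
First burn Δv₁ = |v_a − v₁| = 1.799 km/s.
At r₂, v₂ = √(μ/r₂) = 11.306 km/s.
Transfer-orbit speed at r₂: v_p = √[μ(2/r₂ − 1/a_t)] = 13.615 km/s.
Second burn Δv₂ = |v₂ − v_p| = 2.309 km/s.
Total Δv = Δv₁ + Δv₂ = 4.108 km/s.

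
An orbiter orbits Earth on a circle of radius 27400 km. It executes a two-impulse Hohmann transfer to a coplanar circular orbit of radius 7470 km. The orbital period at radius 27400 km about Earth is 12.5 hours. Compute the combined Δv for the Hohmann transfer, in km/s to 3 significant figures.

Δv = 3.18 km/s

From Kepler's third law T² = 4π²r³/μ at r = 27400 km, T = 12.5 hours = 12.5 × 3600 s = 45000 s: μ = 4π²r³/T² = 4.01039×10^5 km³/s².
Transfer-ellipse semi-major axis a_t = (r₁ + r₂)/2 = (27400 + 7470)/2 = 17435 km.
Circular speed at r₁: v₁ = √(μ/r₁) = √(4.01039×10^5/27400) = 3.826 km/s.
On the transfer ellipse at r₁, vis-viva equation gives v_a = √[μ(2/r₁ − 1/a_t)] = 2.504 km/s.
First burn Δv₁ = |v_a − v₁| = 1.322 km/s.
Circular speed at r₂: v₂ = √(μ/r₂) = 7.327 km/s.
Transfer-orbit speed at r₂: v_p = √[μ(2/r₂ − 1/a_t)] = 9.185 km/s.
Second burn Δv₂ = |v₂ − v_p| = 1.858 km/s.
Total Δv = Δv₁ + Δv₂ = 3.180 km/s.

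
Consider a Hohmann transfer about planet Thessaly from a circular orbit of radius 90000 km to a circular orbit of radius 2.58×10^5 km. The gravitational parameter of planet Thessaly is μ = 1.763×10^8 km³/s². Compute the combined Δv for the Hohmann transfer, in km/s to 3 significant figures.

Transfer-ellipse semi-major axis a_t = (r₁ + r₂)/2 = (90000 + 2.580×10^5)/2 = 1.740×10^5 km.
At r₁ the circular-orbit speed is v₁ = √(μ/r₁) = 44.259337 km/s.
Transfer-orbit speed at r₁ (v² = μ(2/r − 1/a)): v_p = √[μ(2/r₁ − 1/a_t)] = 53.893964 km/s.
First burn Δv₁ = |v_p − v₁| = 9.63463 km/s.
At r₂, v₂ = √(μ/r₂) = 26.14065 km/s.
Transfer-orbit speed at r₂: v_a = √[μ(2/r₂ − 1/a_t)] = 18.80022 km/s.
Second burn Δv₂ = |v₂ − v_a| = 7.34043 km/s.
Total Δv = Δv₁ + Δv₂ = 16.98 km/s.

Δv = 17.0 km/s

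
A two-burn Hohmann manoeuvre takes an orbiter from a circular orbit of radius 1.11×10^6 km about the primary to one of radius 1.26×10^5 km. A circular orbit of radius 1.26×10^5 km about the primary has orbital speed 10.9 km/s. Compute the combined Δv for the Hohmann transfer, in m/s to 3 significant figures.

Δv = 5720 m/s

From the circular-orbit relation v² = μ/r at r = 1.26×10^5 km: μ = v²r = (10.9)² × 1.26×10^5 = 1.49701×10^7 km³/s².
Transfer-ellipse semi-major axis a_t = (r₁ + r₂)/2 = (1.110×10^6 + 1.260×10^5)/2 = 6.180×10^5 km.
At r₁ the circular-orbit speed is v₁ = √(μ/r₁) = 3.672 km/s.
On the transfer ellipse at r₁, vis-viva equation gives v_a = √[μ(2/r₁ − 1/a_t)] = 1.658 km/s.
First burn Δv₁ = |v_a − v₁| = 2.014 km/s.
At r₂, v₂ = √(μ/r₂) = 10.900 km/s.
Transfer-orbit speed at r₂: v_p = √[μ(2/r₂ − 1/a_t)] = 14.608 km/s.
Second burn Δv₂ = |v₂ − v_p| = 3.708 km/s.
Total Δv = Δv₁ + Δv₂ = 5.722 km/s.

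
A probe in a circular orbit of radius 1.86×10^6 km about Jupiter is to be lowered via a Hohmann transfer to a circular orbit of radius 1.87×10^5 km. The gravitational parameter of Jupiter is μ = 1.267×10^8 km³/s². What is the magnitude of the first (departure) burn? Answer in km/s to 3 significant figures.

Δv₁ = 4.73 km/s

Semi-major axis of the transfer orbit: a_t = (1.860×10^6 + 1.870×10^5)/2 = 1.0235×10^6 km.
On the circular orbit at r = 1.860×10^6 km, v_c = √(μ/r) = 8.2534 km/s.
Transfer-orbit speed at the same r (vis-viva, a = a_t): v_t = √[μ(2/r − 1/a_t)] = 3.5278 km/s.
Δv₁ = |v_t − v_c| = |3.5278 − 8.2534| = 4.726 km/s.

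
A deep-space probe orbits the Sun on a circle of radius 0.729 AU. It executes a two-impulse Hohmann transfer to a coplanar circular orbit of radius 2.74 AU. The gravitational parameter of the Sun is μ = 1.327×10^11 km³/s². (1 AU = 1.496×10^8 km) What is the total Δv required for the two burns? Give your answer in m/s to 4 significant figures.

Δv = 15290 m/s

In km: r₁ = 0.729 × 1.496×10^8 = 1.090584×10^8 km; r₂ = 2.74 × 1.496×10^8 = 4.09904×10^8 km.
Transfer-ellipse semi-major axis a_t = (r₁ + r₂)/2 = (1.090584×10^8 + 4.09904×10^8)/2 = 2.594812×10^8 km.
Circular speed at r₁: v₁ = √(μ/r₁) = √(1.327×10^11/1.090584×10^8) = 34.88 km/s.
Transfer-orbit speed at r₁ (vis-viva equation): v_p = √[μ(2/r₁ − 1/a_t)] = 43.84 km/s.
First burn Δv₁ = |v_p − v₁| = 8.960 km/s.
Circular speed at r₂: v₂ = √(μ/r₂) = 17.993 km/s.
Transfer-orbit speed at r₂: v_a = √[μ(2/r₂ − 1/a_t)] = 11.665 km/s.
Second burn Δv₂ = |v₂ − v_a| = 6.328 km/s.
Total Δv = Δv₁ + Δv₂ = 15.29 km/s.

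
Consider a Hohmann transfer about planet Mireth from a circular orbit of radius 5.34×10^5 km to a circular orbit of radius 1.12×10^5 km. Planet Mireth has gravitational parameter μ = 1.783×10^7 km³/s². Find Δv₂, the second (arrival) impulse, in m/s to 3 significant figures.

The Hohmann ellipse has a_t = (r₁ + r₂)/2 = 3.230×10^5 km.
Circular speed at r = 1.120×10^5 km: v_c = √(μ/r) = 12.617 km/s.
Transfer-orbit speed at the same r (vis-viva, a = a_t): v_t = √[μ(2/r − 1/a_t)] = 16.223 km/s.
Δv₂ = |v_t − v_c| = |16.223 − 12.617| = 3.606 km/s.

Δv₂ = 3610 m/s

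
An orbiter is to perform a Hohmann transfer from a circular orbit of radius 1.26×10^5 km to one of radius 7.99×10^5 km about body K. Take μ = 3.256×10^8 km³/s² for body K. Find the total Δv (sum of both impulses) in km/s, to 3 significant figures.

Transfer-ellipse semi-major axis a_t = (r₁ + r₂)/2 = (1.260×10^5 + 7.990×10^5)/2 = 4.625×10^5 km.
Circular speed at r₁: v₁ = √(μ/r₁) = √(3.256×10^8/1.260×10^5) = 50.834 km/s.
On the transfer ellipse at r₁, vis-viva equation gives v_p = √[μ(2/r₁ − 1/a_t)] = 66.815 km/s.
First burn Δv₁ = |v_p − v₁| = 15.98 km/s.
Circular speed at r₂: v₂ = √(μ/r₂) = 20.19 km/s.
Transfer-orbit speed at r₂: v_a = √[μ(2/r₂ − 1/a_t)] = 10.54 km/s.
Second burn Δv₂ = |v₂ − v_a| = 9.650 km/s.
Δv = Δv₁ + Δv₂ = 15.98 + 9.650 = 25.63 km/s.

Δv = 25.6 km/s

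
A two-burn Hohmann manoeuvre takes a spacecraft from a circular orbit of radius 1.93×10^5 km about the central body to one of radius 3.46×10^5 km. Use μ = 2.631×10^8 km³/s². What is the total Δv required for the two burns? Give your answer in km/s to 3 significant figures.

The Hohmann ellipse has a_t = (r₁ + r₂)/2 = 2.695×10^5 km.
Circular speed at r₁: v₁ = √(μ/r₁) = √(2.631×10^8/1.930×10^5) = 36.922 km/s.
On the transfer ellipse at r₁, vis-viva equation gives v_p = √[μ(2/r₁ − 1/a_t)] = 41.835 km/s.
First burn Δv₁ = |v_p − v₁| = 4.913 km/s.
Circular speed at r₂: v₂ = √(μ/r₂) = 27.58 km/s.
Transfer-orbit speed at r₂: v_a = √[μ(2/r₂ − 1/a_t)] = 23.34 km/s.
Second burn Δv₂ = |v₂ − v_a| = 4.240 km/s.
Δv = Δv₁ + Δv₂ = 4.913 + 4.240 = 9.153 km/s.

Δv = 9.15 km/s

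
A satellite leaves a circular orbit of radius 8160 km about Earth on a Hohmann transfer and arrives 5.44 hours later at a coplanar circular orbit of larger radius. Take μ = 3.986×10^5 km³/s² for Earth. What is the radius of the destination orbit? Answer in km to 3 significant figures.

Transfer time t = 5.44 hours = 19584 s, and t = π√(a_t³/μ).
So a_t = (μ t²/π²)^(1/3) = (3.986×10^5 × (19584)² / π²)^(1/3) = 24928 km.
Since a_t = (r₁ + r₂)/2, r₂ = 2a_t − r₁ = 2×24928 − 8160 = 41696 km.

r₂ = 41700 km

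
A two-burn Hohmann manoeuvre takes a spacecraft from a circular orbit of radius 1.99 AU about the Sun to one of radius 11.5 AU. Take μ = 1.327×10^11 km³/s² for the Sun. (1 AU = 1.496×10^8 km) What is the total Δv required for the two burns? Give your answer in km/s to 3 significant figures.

In km: r₁ = 1.99 × 1.496×10^8 = 2.97704×10^8 km; r₂ = 11.5 × 1.496×10^8 = 1.7204×10^9 km.
The Hohmann ellipse has a_t = (r₁ + r₂)/2 = 1.009052×10^9 km.
At r₁ the circular-orbit speed is v₁ = √(μ/r₁) = 21.113 km/s.
Transfer-orbit speed at r₁ (v² = μ(2/r − 1/a)): v_p = √[μ(2/r₁ − 1/a_t)] = 27.568 km/s.
First burn Δv₁ = |v_p − v₁| = 6.455 km/s.
Circular speed at r₂: v₂ = √(μ/r₂) = 8.7826 km/s.
Transfer-orbit speed at r₂: v_a = √[μ(2/r₂ − 1/a_t)] = 4.7704 km/s.
Second burn Δv₂ = |v₂ − v_a| = 4.012 km/s.
Δv = Δv₁ + Δv₂ = 6.455 + 4.012 = 10.47 km/s.

Δv = 10.5 km/s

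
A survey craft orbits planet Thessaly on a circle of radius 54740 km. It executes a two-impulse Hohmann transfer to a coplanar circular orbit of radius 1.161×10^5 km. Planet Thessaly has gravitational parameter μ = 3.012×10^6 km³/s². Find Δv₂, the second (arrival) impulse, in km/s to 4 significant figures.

Δv₂ = 1.016 km/s

The Hohmann ellipse has a_t = (r₁ + r₂)/2 = 85420 km.
On the circular orbit at r = 1.161×10^5 km, v_c = √(μ/r) = 5.093 km/s.
Vis-viva on the transfer ellipse at r = 1.161×10^5 km gives v_t = √[μ(2/r − 1/a_t)] = 4.077 km/s.
Δv₂ = |v_t − v_c| = |4.077 − 5.093| = 1.016 km/s.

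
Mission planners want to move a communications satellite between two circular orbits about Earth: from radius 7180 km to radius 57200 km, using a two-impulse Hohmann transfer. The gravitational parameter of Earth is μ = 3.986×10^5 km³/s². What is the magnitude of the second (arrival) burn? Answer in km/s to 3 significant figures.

The Hohmann ellipse has a_t = (r₁ + r₂)/2 = 32190 km.
Circular speed at r = 57200 km: v_c = √(μ/r) = 2.640 km/s.
Vis-viva on the transfer ellipse at r = 57200 km gives v_t = √[μ(2/r − 1/a_t)] = 1.247 km/s.
Δv₂ = |v_t − v_c| = |1.247 − 2.640| = 1.393 km/s.

Δv₂ = 1.39 km/s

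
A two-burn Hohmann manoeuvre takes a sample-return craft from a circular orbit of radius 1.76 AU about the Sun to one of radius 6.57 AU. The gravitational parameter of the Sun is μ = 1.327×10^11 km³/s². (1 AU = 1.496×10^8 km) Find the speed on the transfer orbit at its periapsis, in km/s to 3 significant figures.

v = 28.2 km/s

In km: r₁ = 1.76 × 1.496×10^8 = 2.63296×10^8 km; r₂ = 6.57 × 1.496×10^8 = 9.82872×10^8 km.
Transfer-ellipse semi-major axis a_t = (r₁ + r₂)/2 = (2.63296×10^8 + 9.82872×10^8)/2 = 6.23084×10^8 km.
At periapsis, r = 2.63296×10^8 km.
Vis-viva: v = √[μ(2/r − 1/a_t)] = √[1.327×10^11 × (2/2.63296×10^8 − 1/6.23084×10^8)] = 28.20 km/s.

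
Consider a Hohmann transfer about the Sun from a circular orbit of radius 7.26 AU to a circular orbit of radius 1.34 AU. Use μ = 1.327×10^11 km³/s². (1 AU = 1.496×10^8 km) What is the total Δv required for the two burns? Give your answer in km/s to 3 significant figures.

Δv = 12.6 km/s

In km: r₁ = 7.26 × 1.496×10^8 = 1.086096×10^9 km; r₂ = 1.34 × 1.496×10^8 = 2.00464×10^8 km.
Semi-major axis of the transfer orbit: a_t = (1.086096×10^9 + 2.00464×10^8)/2 = 6.4328×10^8 km.
Circular speed at r₁: v₁ = √(μ/r₁) = √(1.327×10^11/1.086096×10^9) = 11.05354 km/s.
Transfer-orbit speed at r₁ (vis-viva): v_a = √[μ(2/r₁ − 1/a_t)] = 6.170488 km/s.
First burn Δv₁ = |v_a − v₁| = 4.8831 km/s.
At r₂, v₂ = √(μ/r₂) = 25.7287 km/s.
Transfer-orbit speed at r₂: v_p = √[μ(2/r₂ − 1/a_t)] = 33.4312 km/s.
Second burn Δv₂ = |v₂ − v_p| = 7.7025 km/s.
Δv = Δv₁ + Δv₂ = 4.8831 + 7.7025 = 12.59 km/s.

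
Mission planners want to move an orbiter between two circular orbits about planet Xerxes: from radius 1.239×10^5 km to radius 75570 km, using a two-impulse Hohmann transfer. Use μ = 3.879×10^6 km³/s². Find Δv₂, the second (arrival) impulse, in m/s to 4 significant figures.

Δv₂ = 820.9 m/s

The Hohmann ellipse has a_t = (r₁ + r₂)/2 = 99735 km.
Circular speed at r = 75570 km: v_c = √(μ/r) = 7.1645 km/s.
Vis-viva on the transfer ellipse at r = 75570 km gives v_t = √[μ(2/r − 1/a_t)] = 7.9854 km/s.
Δv₂ = |v_t − v_c| = |7.9854 − 7.1645| = 0.8209 km/s.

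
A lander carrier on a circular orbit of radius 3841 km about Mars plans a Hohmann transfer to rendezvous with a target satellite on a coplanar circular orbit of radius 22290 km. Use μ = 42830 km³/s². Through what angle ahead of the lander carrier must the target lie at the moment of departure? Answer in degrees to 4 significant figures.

φ = 99.22°

Semi-major axis of the transfer orbit: a_t = (3841 + 22290)/2 = 13065.5 km.
The half-period of the transfer ellipse is t = π√(a_t³/μ) = 22671 s.
The target's mean motion on its circular orbit is ω₂ = √(μ/r₂³) = 6.2188×10^-5 rad/s.
Angle swept by the target during transfer: ω₂·t = 1.4099 rad = 80.78°.
Arrival is 180° from departure on the ellipse, so φ = 180° − 80.78° = 99.22°.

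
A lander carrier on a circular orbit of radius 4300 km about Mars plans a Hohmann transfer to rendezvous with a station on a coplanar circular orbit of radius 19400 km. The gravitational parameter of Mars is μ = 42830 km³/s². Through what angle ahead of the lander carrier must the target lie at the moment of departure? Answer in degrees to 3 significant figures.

φ = 94.1°

Transfer-ellipse semi-major axis a_t = (r₁ + r₂)/2 = (4300 + 19400)/2 = 11850 km.
Transfer time t = π√(a_t³/μ) = 19582 s.
The target's mean motion on its circular orbit is ω₂ = √(μ/r₂³) = 7.6590×10^-5 rad/s.
Angle swept by the target during transfer: ω₂·t = 1.4998 rad = 85.93°.
The lander carrier traverses 180° on the transfer ellipse, so the target must lead by 180° − 85.93° = 94.1°.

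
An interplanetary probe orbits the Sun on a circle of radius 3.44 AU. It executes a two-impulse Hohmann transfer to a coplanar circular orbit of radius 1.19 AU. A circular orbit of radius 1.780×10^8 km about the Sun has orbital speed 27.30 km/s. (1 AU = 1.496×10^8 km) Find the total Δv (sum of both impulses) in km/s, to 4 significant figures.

From the circular-orbit relation v² = μ/r at r = 1.780×10^8 km: μ = v²r = (27.30)² × 1.780×10^8 = 1.32662×10^11 km³/s².
In km: r₁ = 3.44 × 1.496×10^8 = 5.14624×10^8 km; r₂ = 1.19 × 1.496×10^8 = 1.78024×10^8 km.
The Hohmann ellipse has a_t = (r₁ + r₂)/2 = 3.46324×10^8 km.
Circular speed at r₁: v₁ = √(μ/r₁) = √(1.32662×10^11/5.14624×10^8) = 16.0556 km/s.
Transfer-orbit speed at r₁ (v² = μ(2/r − 1/a)): v_a = √[μ(2/r₁ − 1/a_t)] = 11.5113 km/s.
First burn Δv₁ = |v_a − v₁| = 4.544 km/s.
At r₂, v₂ = √(μ/r₂) = 27.298 km/s.
Transfer-orbit speed at r₂: v_p = √[μ(2/r₂ − 1/a_t)] = 33.276 km/s.
Second burn Δv₂ = |v₂ − v_p| = 5.978 km/s.
Δv = Δv₁ + Δv₂ = 4.544 + 5.978 = 10.52 km/s.

Δv = 10.52 km/s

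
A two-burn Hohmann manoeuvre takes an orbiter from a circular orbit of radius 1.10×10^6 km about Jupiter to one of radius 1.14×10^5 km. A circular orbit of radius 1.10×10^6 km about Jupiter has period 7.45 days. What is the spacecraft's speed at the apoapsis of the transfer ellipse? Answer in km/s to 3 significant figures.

v = 4.65 km/s

From Kepler's third law T² = 4π²r³/μ at r = 1.10×10^6 km, T = 7.45 days = 7.45 × 86400 s = 6.4368×10^5 s: μ = 4π²r³/T² = 1.26823×10^8 km³/s².
Semi-major axis of the transfer orbit: a_t = (1.100×10^6 + 1.140×10^5)/2 = 6.070×10^5 km.
At apoapsis, r = 1.100×10^6 km.
Applying v² = μ(2/r − 1/a_t): v = 4.653 km/s.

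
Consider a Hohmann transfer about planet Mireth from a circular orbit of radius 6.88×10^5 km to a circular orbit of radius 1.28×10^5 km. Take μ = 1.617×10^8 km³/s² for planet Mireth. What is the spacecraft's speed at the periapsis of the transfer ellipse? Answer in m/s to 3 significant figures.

The Hohmann ellipse has a_t = (r₁ + r₂)/2 = 4.080×10^5 km.
The periapsis of the transfer ellipse is at r = 1.280×10^5 km.
Vis-viva: v = √[μ(2/r − 1/a_t)] = √[1.617×10^8 × (2/1.280×10^5 − 1/4.080×10^5)] = 46.15 km/s.

v = 46200 m/s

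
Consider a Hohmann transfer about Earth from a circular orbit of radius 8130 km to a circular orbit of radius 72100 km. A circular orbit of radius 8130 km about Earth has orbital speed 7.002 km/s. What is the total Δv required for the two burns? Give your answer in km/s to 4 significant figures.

From the circular-orbit relation v² = μ/r at r = 8130 km: μ = v²r = (7.002)² × 8130 = 3.98598×10^5 km³/s².
The Hohmann ellipse has a_t = (r₁ + r₂)/2 = 40115 km.
Circular speed at r₁: v₁ = √(μ/r₁) = √(3.98598×10^5/8130) = 7.002 km/s.
On the transfer ellipse at r₁, vis-viva equation gives v_p = √[μ(2/r₁ − 1/a_t)] = 9.387 km/s.
First burn Δv₁ = |v_p − v₁| = 2.385 km/s.
Circular speed at r₂: v₂ = √(μ/r₂) = 2.3513 km/s.
Transfer-orbit speed at r₂: v_a = √[μ(2/r₂ − 1/a_t)] = 1.0585 km/s.
Second burn Δv₂ = |v₂ − v_a| = 1.293 km/s.
Total Δv = Δv₁ + Δv₂ = 3.678 km/s.

Δv = 3.678 km/s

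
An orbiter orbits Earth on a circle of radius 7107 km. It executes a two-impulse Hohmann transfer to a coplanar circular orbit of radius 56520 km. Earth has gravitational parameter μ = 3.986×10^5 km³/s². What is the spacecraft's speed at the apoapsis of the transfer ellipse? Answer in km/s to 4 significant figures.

Transfer-ellipse semi-major axis a_t = (r₁ + r₂)/2 = (7107 + 56520)/2 = 31813.5 km.
At apoapsis, r = 56520 km.
Applying v² = μ(2/r − 1/a_t): v = 1.255 km/s.

v = 1.255 km/s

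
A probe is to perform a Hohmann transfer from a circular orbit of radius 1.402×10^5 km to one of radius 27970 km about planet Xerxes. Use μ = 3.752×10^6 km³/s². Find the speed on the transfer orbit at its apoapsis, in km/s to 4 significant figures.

v = 2.984 km/s

The Hohmann ellipse has a_t = (r₁ + r₂)/2 = 84085 km.
The apoapsis of the transfer ellipse is at r = 1.402×10^5 km.
Vis-viva: v = √[μ(2/r − 1/a_t)] = √[3.752×10^6 × (2/1.402×10^5 − 1/84085)] = 2.984 km/s.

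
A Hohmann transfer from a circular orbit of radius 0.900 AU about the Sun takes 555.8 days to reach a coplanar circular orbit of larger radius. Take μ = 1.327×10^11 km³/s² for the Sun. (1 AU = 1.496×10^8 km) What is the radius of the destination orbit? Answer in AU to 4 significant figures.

r₂ = 3.300 AU

In km: r₁ = 0.900 × 1.496×10^8 = 1.3464×10^8 km.
Transfer time t = 555.8 days = 4.802112×10^7 s, and t = π√(a_t³/μ).
So a_t = (μ t²/π²)^(1/3) = (1.327×10^11 × (4.802112×10^7)² / π²)^(1/3) = 3.1416×10^8 km.
Since a_t = (r₁ + r₂)/2, r₂ = 2a_t − r₁ = 2×3.1416×10^8 − 1.3464×10^8 = 4.9368×10^8 km.
In AU: r₂ = 4.9368×10^8 / 1.496×10^8 = 3.300 AU.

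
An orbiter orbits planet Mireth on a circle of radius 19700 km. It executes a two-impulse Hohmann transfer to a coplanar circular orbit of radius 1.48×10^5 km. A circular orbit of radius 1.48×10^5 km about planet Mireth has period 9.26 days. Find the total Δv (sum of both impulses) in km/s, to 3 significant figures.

From Kepler's third law T² = 4π²r³/μ at r = 1.48×10^5 km, T = 9.26 days = 9.26 × 86400 s = 8.00064×10^5 s: μ = 4π²r³/T² = 1.99938×10^5 km³/s².
Transfer-ellipse semi-major axis a_t = (r₁ + r₂)/2 = (19700 + 1.480×10^5)/2 = 83850 km.
At r₁ the circular-orbit speed is v₁ = √(μ/r₁) = 3.1858 km/s.
On the transfer ellipse at r₁, v² = μ(2/r − 1/a) gives v_p = √[μ(2/r₁ − 1/a_t)] = 4.2325 km/s.
First burn Δv₁ = |v_p − v₁| = 1.047 km/s.
At r₂, v₂ = √(μ/r₂) = 1.1623 km/s.
Transfer-orbit speed at r₂: v_a = √[μ(2/r₂ − 1/a_t)] = 0.56338 km/s.
Second burn Δv₂ = |v₂ − v_a| = 0.5989 km/s.
Δv = Δv₁ + Δv₂ = 1.047 + 0.5989 = 1.646 km/s.

Δv = 1.65 km/s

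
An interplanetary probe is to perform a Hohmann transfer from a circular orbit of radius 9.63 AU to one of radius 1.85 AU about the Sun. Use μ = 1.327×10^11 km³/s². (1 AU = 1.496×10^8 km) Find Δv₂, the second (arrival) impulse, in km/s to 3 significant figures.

In km: r₁ = 9.63 × 1.496×10^8 = 1.440648×10^9 km; r₂ = 1.85 × 1.496×10^8 = 2.7676×10^8 km.
Transfer-ellipse semi-major axis a_t = (r₁ + r₂)/2 = (1.440648×10^9 + 2.7676×10^8)/2 = 8.58704×10^8 km.
Circular speed at r = 2.7676×10^8 km: v_c = √(μ/r) = 21.897 km/s.
Vis-viva on the transfer ellipse at r = 2.7676×10^8 km gives v_t = √[μ(2/r − 1/a_t)] = 28.362 km/s.
Δv₂ = |v_t − v_c| = |28.362 − 21.897| = 6.465 km/s.

Δv₂ = 6.47 km/s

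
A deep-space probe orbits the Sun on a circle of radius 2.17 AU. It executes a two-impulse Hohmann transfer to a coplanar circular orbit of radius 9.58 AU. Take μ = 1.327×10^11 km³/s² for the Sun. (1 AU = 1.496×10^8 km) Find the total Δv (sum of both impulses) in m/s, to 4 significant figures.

Δv = 9374 m/s

In km: r₁ = 2.17 × 1.496×10^8 = 3.24632×10^8 km; r₂ = 9.58 × 1.496×10^8 = 1.433168×10^9 km.
Semi-major axis of the transfer orbit: a_t = (3.24632×10^8 + 1.433168×10^9)/2 = 8.789×10^8 km.
At r₁ the circular-orbit speed is v₁ = √(μ/r₁) = 20.22 km/s.
On the transfer ellipse at r₁, vis-viva equation gives v_p = √[μ(2/r₁ − 1/a_t)] = 25.82 km/s.
First burn Δv₁ = |v_p − v₁| = 5.600 km/s.
At r₂, v₂ = √(μ/r₂) = 9.622 km/s.
Transfer-orbit speed at r₂: v_a = √[μ(2/r₂ − 1/a_t)] = 5.848 km/s.
Second burn Δv₂ = |v₂ − v_a| = 3.774 km/s.
Δv = Δv₁ + Δv₂ = 5.600 + 3.774 = 9.374 km/s.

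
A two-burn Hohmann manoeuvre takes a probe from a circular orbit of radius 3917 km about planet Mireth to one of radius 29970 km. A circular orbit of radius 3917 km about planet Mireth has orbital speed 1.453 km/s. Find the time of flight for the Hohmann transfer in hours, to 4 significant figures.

From the circular-orbit relation v² = μ/r at r = 3917 km: μ = v²r = (1.453)² × 3917 = 8269.61 km³/s².
Semi-major axis of the transfer orbit: a_t = (3917 + 29970)/2 = 16943.5 km.
Half the transfer-orbit period gives t = π√(a_t³/μ) = 76190 s.
Converting: 76190 s ÷ 3600 s/hour = 21.16 hours.

t = 21.16 hours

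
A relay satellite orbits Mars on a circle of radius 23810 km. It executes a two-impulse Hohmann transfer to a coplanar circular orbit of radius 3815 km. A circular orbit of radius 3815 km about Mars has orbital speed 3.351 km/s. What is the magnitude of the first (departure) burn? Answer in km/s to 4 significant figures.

Δv₁ = 0.6364 km/s

From the circular-orbit relation v² = μ/r at r = 3815 km: μ = v²r = (3.351)² × 3815 = 42839.4 km³/s².
The Hohmann ellipse has a_t = (r₁ + r₂)/2 = 13812.5 km.
Circular speed at r = 23810 km: v_c = √(μ/r) = 1.3413 km/s.
Vis-viva on the transfer ellipse at r = 23810 km gives v_t = √[μ(2/r − 1/a_t)] = 0.70494 km/s.
Δv₁ = |v_t − v_c| = |0.70494 − 1.3413| = 0.6364 km/s.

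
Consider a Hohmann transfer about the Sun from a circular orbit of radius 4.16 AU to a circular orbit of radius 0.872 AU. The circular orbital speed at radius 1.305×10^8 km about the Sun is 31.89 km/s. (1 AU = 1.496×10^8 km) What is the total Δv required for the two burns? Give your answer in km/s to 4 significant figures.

From the circular-orbit relation v² = μ/r at r = 1.305×10^8 km: μ = v²r = (31.89)² × 1.305×10^8 = 1.32715×10^11 km³/s².
In km: r₁ = 4.16 × 1.496×10^8 = 6.22336×10^8 km; r₂ = 0.872 × 1.496×10^8 = 1.304512×10^8 km.
Semi-major axis of the transfer orbit: a_t = (6.22336×10^8 + 1.304512×10^8)/2 = 3.763936×10^8 km.
Circular speed at r₁: v₁ = √(μ/r₁) = √(1.32715×10^11/6.22336×10^8) = 14.603 km/s.
Transfer-orbit speed at r₁ (vis-viva equation): v_a = √[μ(2/r₁ − 1/a_t)] = 8.5971 km/s.
First burn Δv₁ = |v_a − v₁| = 6.006 km/s.
At r₂, v₂ = √(μ/r₂) = 31.896 km/s.
Transfer-orbit speed at r₂: v_p = √[μ(2/r₂ − 1/a_t)] = 41.014 km/s.
Second burn Δv₂ = |v₂ − v_p| = 9.118 km/s.
Δv = Δv₁ + Δv₂ = 6.006 + 9.118 = 15.12 km/s.

Δv = 15.12 km/s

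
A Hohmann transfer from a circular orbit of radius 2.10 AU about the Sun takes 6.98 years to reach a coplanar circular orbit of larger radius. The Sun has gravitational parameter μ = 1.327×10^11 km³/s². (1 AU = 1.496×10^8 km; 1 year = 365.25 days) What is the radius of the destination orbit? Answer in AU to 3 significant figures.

In km: r₁ = 2.10 × 1.496×10^8 = 3.1416×10^8 km.
Transfer time t = 6.98 years × 365.25 × 86400 s = 2.20272048×10^8 s, and t = π√(a_t³/μ).
So a_t = (μ t²/π²)^(1/3) = (1.327×10^11 × (2.20272048×10^8)² / π²)^(1/3) = 8.6729×10^8 km.
Since a_t = (r₁ + r₂)/2, r₂ = 2a_t − r₁ = 2×8.6729×10^8 − 3.1416×10^8 = 1.42042×10^9 km.
In AU: r₂ = 1.42042×10^9 / 1.496×10^8 = 9.49 AU.

r₂ = 9.49 AU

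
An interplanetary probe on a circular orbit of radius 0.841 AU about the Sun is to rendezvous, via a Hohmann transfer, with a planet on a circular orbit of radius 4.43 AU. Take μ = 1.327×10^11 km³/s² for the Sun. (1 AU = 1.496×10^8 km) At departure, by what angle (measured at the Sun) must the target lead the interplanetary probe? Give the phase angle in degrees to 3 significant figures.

In km: r₁ = 0.841 × 1.496×10^8 = 1.258136×10^8 km; r₂ = 4.43 × 1.496×10^8 = 6.62728×10^8 km.
Transfer-ellipse semi-major axis a_t = (r₁ + r₂)/2 = (1.258136×10^8 + 6.62728×10^8)/2 = 3.942708×10^8 km.
Transfer time t = π√(a_t³/μ) = 6.752×10^7 s.
The target's mean motion on its circular orbit is ω₂ = √(μ/r₂³) = 2.135×10^-8 rad/s.
Angle swept by the target during transfer: ω₂·t = 1.4416 rad = 82.60°.
Arrival is 180° from departure on the ellipse, so φ = 180° − 82.60° = 97.4°.

φ = 97.4°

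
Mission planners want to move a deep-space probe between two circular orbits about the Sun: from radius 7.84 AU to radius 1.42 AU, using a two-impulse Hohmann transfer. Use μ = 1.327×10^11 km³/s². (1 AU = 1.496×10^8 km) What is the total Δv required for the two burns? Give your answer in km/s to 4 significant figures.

Δv = 12.28 km/s

In km: r₁ = 7.84 × 1.496×10^8 = 1.172864×10^9 km; r₂ = 1.42 × 1.496×10^8 = 2.12432×10^8 km.
Transfer-ellipse semi-major axis a_t = (r₁ + r₂)/2 = (1.172864×10^9 + 2.12432×10^8)/2 = 6.92648×10^8 km.
At r₁ the circular-orbit speed is v₁ = √(μ/r₁) = 10.637 km/s.
On the transfer ellipse at r₁, v² = μ(2/r − 1/a) gives v_a = √[μ(2/r₁ − 1/a_t)] = 5.8907 km/s.
First burn Δv₁ = |v_a − v₁| = 4.746 km/s.
Circular speed at r₂: v₂ = √(μ/r₂) = 24.99 km/s.
Transfer-orbit speed at r₂: v_p = √[μ(2/r₂ − 1/a_t)] = 32.52 km/s.
Second burn Δv₂ = |v₂ − v_p| = 7.530 km/s.
Δv = Δv₁ + Δv₂ = 4.746 + 7.530 = 12.28 km/s.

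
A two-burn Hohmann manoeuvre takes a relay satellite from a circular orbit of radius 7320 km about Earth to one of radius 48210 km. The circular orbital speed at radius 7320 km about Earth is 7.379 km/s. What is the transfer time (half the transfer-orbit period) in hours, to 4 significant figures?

t = 6.395 hours

From the circular-orbit relation v² = μ/r at r = 7320 km: μ = v²r = (7.379)² × 7320 = 3.98571×10^5 km³/s².
The Hohmann ellipse has a_t = (r₁ + r₂)/2 = 27765 km.
Transfer time t = π√(a_t³/μ) = π√((27765)³ / 3.98571×10^5) = 23022 s.
Converting: 23022 s ÷ 3600 s/hour = 6.395 hours.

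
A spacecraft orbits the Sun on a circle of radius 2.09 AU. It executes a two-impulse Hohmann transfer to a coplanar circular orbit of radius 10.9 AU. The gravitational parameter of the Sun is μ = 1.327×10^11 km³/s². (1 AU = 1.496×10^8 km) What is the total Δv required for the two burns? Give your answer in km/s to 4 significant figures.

In km: r₁ = 2.09 × 1.496×10^8 = 3.12664×10^8 km; r₂ = 10.9 × 1.496×10^8 = 1.63064×10^9 km.
The Hohmann ellipse has a_t = (r₁ + r₂)/2 = 9.71652×10^8 km.
At r₁ the circular-orbit speed is v₁ = √(μ/r₁) = 20.601 km/s.
Transfer-orbit speed at r₁ (vis-viva equation): v_p = √[μ(2/r₁ − 1/a_t)] = 26.688 km/s.
First burn Δv₁ = |v_p − v₁| = 6.087 km/s.
At r₂, v₂ = √(μ/r₂) = 9.021 km/s.
Transfer-orbit speed at r₂: v_a = √[μ(2/r₂ − 1/a_t)] = 5.117 km/s.
Second burn Δv₂ = |v₂ − v_a| = 3.904 km/s.
Δv = Δv₁ + Δv₂ = 6.087 + 3.904 = 9.991 km/s.

Δv = 9.991 km/s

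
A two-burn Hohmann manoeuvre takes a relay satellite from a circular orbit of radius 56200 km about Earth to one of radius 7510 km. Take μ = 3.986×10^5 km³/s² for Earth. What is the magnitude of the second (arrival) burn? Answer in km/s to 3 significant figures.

Δv₂ = 2.39 km/s

The Hohmann ellipse has a_t = (r₁ + r₂)/2 = 31855 km.
On the circular orbit at r = 7510 km, v_c = √(μ/r) = 7.2853 km/s.
Transfer-orbit speed at the same r (vis-viva, a = a_t): v_t = √[μ(2/r − 1/a_t)] = 9.6767 km/s.
Δv₂ = |v_t − v_c| = |9.6767 − 7.2853| = 2.391 km/s.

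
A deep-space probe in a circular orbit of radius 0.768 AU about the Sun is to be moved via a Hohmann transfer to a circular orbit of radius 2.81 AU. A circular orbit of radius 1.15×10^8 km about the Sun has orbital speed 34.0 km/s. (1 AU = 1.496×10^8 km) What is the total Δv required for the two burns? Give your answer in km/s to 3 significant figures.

Δv = 14.7 km/s

From the circular-orbit relation v² = μ/r at r = 1.15×10^8 km: μ = v²r = (34.0)² × 1.15×10^8 = 1.32940×10^11 km³/s².
In km: r₁ = 0.768 × 1.496×10^8 = 1.148928×10^8 km; r₂ = 2.81 × 1.496×10^8 = 4.20376×10^8 km.
The Hohmann ellipse has a_t = (r₁ + r₂)/2 = 2.676344×10^8 km.
Circular speed at r₁: v₁ = √(μ/r₁) = √(1.32940×10^11/1.148928×10^8) = 34.01586 km/s.
Transfer-orbit speed at r₁ (vis-viva equation): v_p = √[μ(2/r₁ − 1/a_t)] = 42.63138 km/s.
First burn Δv₁ = |v_p − v₁| = 8.616 km/s.
Circular speed at r₂: v₂ = √(μ/r₂) = 17.7832 km/s.
Transfer-orbit speed at r₂: v_a = √[μ(2/r₂ − 1/a_t)] = 11.6516 km/s.
Second burn Δv₂ = |v₂ − v_a| = 6.132 km/s.
Total Δv = Δv₁ + Δv₂ = 14.75 km/s.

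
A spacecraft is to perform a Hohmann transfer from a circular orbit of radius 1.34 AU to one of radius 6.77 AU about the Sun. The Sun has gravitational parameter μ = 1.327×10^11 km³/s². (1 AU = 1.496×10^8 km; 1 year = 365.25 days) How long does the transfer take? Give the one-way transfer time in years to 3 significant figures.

In km: r₁ = 1.34 × 1.496×10^8 = 2.00464×10^8 km; r₂ = 6.77 × 1.496×10^8 = 1.012792×10^9 km.
Semi-major axis of the transfer orbit: a_t = (2.00464×10^8 + 1.012792×10^9)/2 = 6.06628×10^8 km.
By Kepler's third law the transfer-orbit period is T = 2π√(a_t³/μ), so t = T/2 = 1.289×10^8 s.
Converting: 1.289×10^8 s ÷ 3.15576×10^7 s/year (365.25 × 86400) = 4.08 years.

t = 4.08 years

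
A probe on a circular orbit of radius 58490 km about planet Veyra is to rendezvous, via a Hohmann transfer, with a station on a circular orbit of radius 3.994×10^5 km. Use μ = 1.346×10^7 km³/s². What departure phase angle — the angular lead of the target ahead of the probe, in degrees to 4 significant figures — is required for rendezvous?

φ = 101.9°

Semi-major axis of the transfer orbit: a_t = (58490 + 3.994×10^5)/2 = 2.28945×10^5 km.
Transfer time t = π√(a_t³/μ) = 93804.6 s.
The target's mean motion on its circular orbit is ω₂ = √(μ/r₂³) = 1.45348×10^-5 rad/s.
Angle swept by the target during transfer: ω₂·t = 1.3634 rad = 78.12°.
The probe traverses 180° on the transfer ellipse, so the target must lead by 180° − 78.12° = 101.9°.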